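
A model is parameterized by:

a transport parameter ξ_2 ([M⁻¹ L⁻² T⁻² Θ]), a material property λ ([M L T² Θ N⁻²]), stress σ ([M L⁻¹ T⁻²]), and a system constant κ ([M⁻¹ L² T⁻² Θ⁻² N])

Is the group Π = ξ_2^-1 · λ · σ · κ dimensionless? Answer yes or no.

Sum the exponent of each base dimension across the product:
  M: −[ξ_2]_M + [λ]_M + [σ]_M + [κ]_M = −(-1) + (1) + (1) + (-1) = 2
  L: −[ξ_2]_L + [λ]_L + [σ]_L + [κ]_L = −(-2) + (1) + (-1) + (2) = 4
  T: −[ξ_2]_T + [λ]_T + [σ]_T + [κ]_T = −(-2) + (2) + (-2) + (-2) = 0
  Θ: −[ξ_2]_Θ + [λ]_Θ + [σ]_Θ + [κ]_Θ = −(1) + (1) + (0) + (-2) = -2
  N: −[ξ_2]_N + [λ]_N + [σ]_N + [κ]_N = −(0) + (-2) + (0) + (1) = -1
Net dimensions [M² L⁴ Θ⁻² N⁻¹] ≠ [1] — not dimensionless.

no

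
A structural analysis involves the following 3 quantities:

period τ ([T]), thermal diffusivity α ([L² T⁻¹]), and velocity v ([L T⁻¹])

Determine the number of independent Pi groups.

1

There are 3 variables and 2 base dimensions (L, T).
The dimension matrix has rank 2.
Independent dimensionless groups: 3 − 2 = 1.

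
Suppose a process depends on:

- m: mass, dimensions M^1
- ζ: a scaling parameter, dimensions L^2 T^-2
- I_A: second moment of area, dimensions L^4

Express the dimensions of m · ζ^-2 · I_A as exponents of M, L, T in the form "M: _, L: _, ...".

Collect each base-dimension exponent across the product:
  M: (1) − 2·(0) + (0) = 1
  L: (0) − 2·(2) + (4) = 0
  T: (0) − 2·(-2) + (0) = 4
So the dimensions are [M T⁴].

M: 1, L: 0, T: 4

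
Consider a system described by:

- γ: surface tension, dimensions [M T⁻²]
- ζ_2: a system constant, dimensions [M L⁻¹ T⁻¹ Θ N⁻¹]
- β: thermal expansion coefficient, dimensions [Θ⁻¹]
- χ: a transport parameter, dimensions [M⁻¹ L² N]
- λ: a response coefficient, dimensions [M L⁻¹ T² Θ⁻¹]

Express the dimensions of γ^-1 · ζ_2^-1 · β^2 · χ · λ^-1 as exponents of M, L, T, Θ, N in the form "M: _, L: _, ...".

M: -4, L: 4, T: 1, Θ: -2, N: 2

Collect each base-dimension exponent across the product:
  M: −(1) − (1) + 2·(0) + (-1) − (1) = -4
  L: −(0) − (-1) + 2·(0) + (2) − (-1) = 4
  T: −(-2) − (-1) + 2·(0) + (0) − (2) = 1
  Θ: −(0) − (1) + 2·(-1) + (0) − (-1) = -2
  N: −(0) − (-1) + 2·(0) + (1) − (0) = 2
So the dimensions are [M⁻⁴ L⁴ T Θ⁻² N²].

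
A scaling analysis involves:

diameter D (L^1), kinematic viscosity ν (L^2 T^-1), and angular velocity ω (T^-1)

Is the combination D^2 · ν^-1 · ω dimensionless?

Sum the exponent of each base dimension across the product:
  L: 2·[D]_L − [ν]_L + [ω]_L = 2·(1) − (2) + (0) = 0
  T: 2·[D]_T − [ν]_T + [ω]_T = 2·(0) − (-1) + (-1) = 0
All base exponents vanish — dimensionless.

yes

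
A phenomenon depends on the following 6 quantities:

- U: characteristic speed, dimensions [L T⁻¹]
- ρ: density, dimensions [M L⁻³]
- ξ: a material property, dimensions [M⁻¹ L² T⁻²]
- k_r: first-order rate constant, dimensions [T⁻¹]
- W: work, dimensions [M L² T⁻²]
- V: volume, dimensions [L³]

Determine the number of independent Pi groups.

There are 6 variables and 3 base dimensions (M, L, T).
The dimension matrix has rank 3.
Independent dimensionless groups: 6 − 3 = 3.

3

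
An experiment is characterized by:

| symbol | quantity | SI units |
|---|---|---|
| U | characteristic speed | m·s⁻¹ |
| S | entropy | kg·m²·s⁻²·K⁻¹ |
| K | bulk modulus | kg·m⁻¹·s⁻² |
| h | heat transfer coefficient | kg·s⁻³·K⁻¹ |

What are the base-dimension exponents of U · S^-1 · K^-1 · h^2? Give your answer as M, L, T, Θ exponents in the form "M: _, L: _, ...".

Collect each base-dimension exponent across the product:
  M: (0) − (1) − (1) + 2·(1) = 0
  L: (1) − (2) − (-1) + 2·(0) = 0
  T: (-1) − (-2) − (-2) + 2·(-3) = -3
  Θ: (0) − (-1) − (0) + 2·(-1) = -1
So the dimensions are [T⁻³ Θ⁻¹].

M: 0, L: 0, T: -3, Θ: -1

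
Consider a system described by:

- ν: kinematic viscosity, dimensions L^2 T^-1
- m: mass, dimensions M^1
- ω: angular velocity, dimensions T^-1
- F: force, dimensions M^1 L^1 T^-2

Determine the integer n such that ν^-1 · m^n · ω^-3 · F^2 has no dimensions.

-2

Balance the M exponent: (1)·n from m, plus −(0) − 3·(0) + 2·(1) = 2 from the rest, must sum to zero.
n + 2 = 0, so n = -2.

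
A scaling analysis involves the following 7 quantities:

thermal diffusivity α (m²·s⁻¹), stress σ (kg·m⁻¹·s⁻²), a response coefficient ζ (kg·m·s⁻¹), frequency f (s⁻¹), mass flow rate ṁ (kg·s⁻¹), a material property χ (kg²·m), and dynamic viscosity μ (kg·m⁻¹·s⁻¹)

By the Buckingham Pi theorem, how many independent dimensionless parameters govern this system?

4

There are 7 variables and 3 base dimensions (M, L, T).
The dimension matrix has rank 3.
Independent dimensionless groups: 7 − 3 = 4.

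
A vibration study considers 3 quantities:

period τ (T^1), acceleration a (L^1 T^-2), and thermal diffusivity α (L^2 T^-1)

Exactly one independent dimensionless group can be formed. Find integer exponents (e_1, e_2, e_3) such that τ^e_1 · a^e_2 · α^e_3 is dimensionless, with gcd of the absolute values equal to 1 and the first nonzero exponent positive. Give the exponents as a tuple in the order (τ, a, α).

L: e_1·(0) + e_2·(1) + e_3·(2) = 0
T: e_1·(1) + e_2·(-2) + e_3·(-1) = 0
Solving this homogeneous linear system for the smallest-integer solution (first nonzero entry positive) gives (3, 2, -1).

(3, 2, -1)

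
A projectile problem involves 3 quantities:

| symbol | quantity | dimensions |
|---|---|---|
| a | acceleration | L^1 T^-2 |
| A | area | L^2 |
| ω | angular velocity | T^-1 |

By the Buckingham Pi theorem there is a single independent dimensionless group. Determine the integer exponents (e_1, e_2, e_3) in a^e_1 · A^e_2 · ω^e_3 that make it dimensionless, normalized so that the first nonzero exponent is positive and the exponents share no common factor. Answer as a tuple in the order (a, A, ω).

L: e_1·(1) + e_2·(2) + e_3·(0) = 0
T: e_1·(-2) + e_2·(0) + e_3·(-1) = 0
Solving this homogeneous linear system for the smallest-integer solution (first nonzero entry positive) gives (2, -1, -4).

(2, -1, -4)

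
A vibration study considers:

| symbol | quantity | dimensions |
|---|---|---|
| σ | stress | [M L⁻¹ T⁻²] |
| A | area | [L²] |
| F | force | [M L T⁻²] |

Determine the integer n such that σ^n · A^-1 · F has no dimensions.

-1

Balance the M exponent: (1)·n from σ, plus −(0) + (1) = 1 from the rest, must sum to zero.
n + 1 = 0, so n = -1.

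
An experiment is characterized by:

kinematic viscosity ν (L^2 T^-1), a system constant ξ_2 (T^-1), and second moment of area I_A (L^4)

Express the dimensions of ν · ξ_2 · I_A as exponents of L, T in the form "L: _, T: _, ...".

L: 6, T: -2

Collect each base-dimension exponent across the product:
  L: (2) + (0) + (4) = 6
  T: (-1) + (-1) + (0) = -2
So the dimensions are [L⁶ T⁻²].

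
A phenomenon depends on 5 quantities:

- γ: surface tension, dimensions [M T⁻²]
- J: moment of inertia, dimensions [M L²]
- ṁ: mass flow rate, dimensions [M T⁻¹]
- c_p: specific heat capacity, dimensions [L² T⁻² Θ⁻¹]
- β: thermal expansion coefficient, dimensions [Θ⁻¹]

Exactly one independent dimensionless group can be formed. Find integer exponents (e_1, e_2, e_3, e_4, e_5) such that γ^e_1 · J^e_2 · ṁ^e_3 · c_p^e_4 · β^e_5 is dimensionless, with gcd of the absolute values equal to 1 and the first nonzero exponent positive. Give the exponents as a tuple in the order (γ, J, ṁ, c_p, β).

(3, 1, -4, -1, 1)

M: e_1·(1) + e_2·(1) + e_3·(1) + e_4·(0) + e_5·(0) = 0
L: e_1·(0) + e_2·(2) + e_3·(0) + e_4·(2) + e_5·(0) = 0
T: e_1·(-2) + e_2·(0) + e_3·(-1) + e_4·(-2) + e_5·(0) = 0
Θ: e_1·(0) + e_2·(0) + e_3·(0) + e_4·(-1) + e_5·(-1) = 0
Solving this homogeneous linear system for the smallest-integer solution (first nonzero entry positive) gives (3, 1, -4, -1, 1).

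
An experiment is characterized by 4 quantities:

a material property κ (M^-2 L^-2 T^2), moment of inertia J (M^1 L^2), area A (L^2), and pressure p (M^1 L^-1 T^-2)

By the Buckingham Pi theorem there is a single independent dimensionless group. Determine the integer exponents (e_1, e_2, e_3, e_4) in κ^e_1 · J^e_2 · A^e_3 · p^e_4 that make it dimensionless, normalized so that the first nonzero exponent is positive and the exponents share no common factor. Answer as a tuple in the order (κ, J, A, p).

M: e_1·(-2) + e_2·(1) + e_3·(0) + e_4·(1) = 0
L: e_1·(-2) + e_2·(2) + e_3·(2) + e_4·(-1) = 0
T: e_1·(2) + e_2·(0) + e_3·(0) + e_4·(-2) = 0
Solving this homogeneous linear system for the smallest-integer solution (first nonzero entry positive) gives (2, 2, 1, 2).

(2, 2, 1, 2)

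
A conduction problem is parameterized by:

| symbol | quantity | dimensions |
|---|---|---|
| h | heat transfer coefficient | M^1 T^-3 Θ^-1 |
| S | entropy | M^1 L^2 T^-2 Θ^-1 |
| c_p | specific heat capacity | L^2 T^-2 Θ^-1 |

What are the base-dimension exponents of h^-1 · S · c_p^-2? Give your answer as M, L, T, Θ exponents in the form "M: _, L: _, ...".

M: 0, L: -2, T: 5, Θ: 2

Collect each base-dimension exponent across the product:
  M: −(1) + (1) − 2·(0) = 0
  L: −(0) + (2) − 2·(2) = -2
  T: −(-3) + (-2) − 2·(-2) = 5
  Θ: −(-1) + (-1) − 2·(-1) = 2
So the dimensions are [L⁻² T⁵ Θ²].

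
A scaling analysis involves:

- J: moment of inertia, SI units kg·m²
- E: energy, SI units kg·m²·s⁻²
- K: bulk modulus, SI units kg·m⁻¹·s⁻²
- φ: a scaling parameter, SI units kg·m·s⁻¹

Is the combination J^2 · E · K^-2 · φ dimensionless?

Sum the exponent of each base dimension across the product:
  M: 2·[J]_M + [E]_M − 2·[K]_M + [φ]_M = 2·(1) + (1) − 2·(1) + (1) = 2
  L: 2·[J]_L + [E]_L − 2·[K]_L + [φ]_L = 2·(2) + (2) − 2·(-1) + (1) = 9
  T: 2·[J]_T + [E]_T − 2·[K]_T + [φ]_T = 2·(0) + (-2) − 2·(-2) + (-1) = 1
Net dimensions [M² L⁹ T] ≠ [1] — not dimensionless.

no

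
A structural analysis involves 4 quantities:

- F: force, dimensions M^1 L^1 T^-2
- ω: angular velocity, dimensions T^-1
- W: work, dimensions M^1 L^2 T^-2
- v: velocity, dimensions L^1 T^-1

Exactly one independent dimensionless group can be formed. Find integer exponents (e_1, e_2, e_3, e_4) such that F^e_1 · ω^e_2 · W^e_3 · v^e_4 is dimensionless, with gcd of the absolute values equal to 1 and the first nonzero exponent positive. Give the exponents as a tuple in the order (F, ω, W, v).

(1, -1, -1, 1)

M: e_1·(1) + e_2·(0) + e_3·(1) + e_4·(0) = 0
L: e_1·(1) + e_2·(0) + e_3·(2) + e_4·(1) = 0
T: e_1·(-2) + e_2·(-1) + e_3·(-2) + e_4·(-1) = 0
Solving this homogeneous linear system for the smallest-integer solution (first nonzero entry positive) gives (1, -1, -1, 1).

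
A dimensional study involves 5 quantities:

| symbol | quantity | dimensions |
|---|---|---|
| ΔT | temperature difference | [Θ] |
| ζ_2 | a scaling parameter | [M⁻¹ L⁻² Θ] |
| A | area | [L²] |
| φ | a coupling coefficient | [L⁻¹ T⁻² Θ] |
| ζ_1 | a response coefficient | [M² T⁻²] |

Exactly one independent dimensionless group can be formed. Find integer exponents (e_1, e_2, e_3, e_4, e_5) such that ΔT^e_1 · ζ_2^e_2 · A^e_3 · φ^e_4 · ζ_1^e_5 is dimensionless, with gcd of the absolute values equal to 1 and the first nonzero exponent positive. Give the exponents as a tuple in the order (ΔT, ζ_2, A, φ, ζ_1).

(2, -4, -3, 2, -2)

M: e_1·(0) + e_2·(-1) + e_3·(0) + e_4·(0) + e_5·(2) = 0
L: e_1·(0) + e_2·(-2) + e_3·(2) + e_4·(-1) + e_5·(0) = 0
T: e_1·(0) + e_2·(0) + e_3·(0) + e_4·(-2) + e_5·(-2) = 0
Θ: e_1·(1) + e_2·(1) + e_3·(0) + e_4·(1) + e_5·(0) = 0
Solving this homogeneous linear system for the smallest-integer solution (first nonzero entry positive) gives (2, -4, -3, 2, -2).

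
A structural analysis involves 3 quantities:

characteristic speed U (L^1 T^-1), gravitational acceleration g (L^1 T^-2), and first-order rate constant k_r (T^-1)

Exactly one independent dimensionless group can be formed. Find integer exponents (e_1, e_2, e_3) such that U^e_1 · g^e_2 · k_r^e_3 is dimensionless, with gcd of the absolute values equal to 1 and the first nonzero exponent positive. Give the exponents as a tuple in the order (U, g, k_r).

(1, -1, 1)

L: e_1·(1) + e_2·(1) + e_3·(0) = 0
T: e_1·(-1) + e_2·(-2) + e_3·(-1) = 0
Solving this homogeneous linear system for the smallest-integer solution (first nonzero entry positive) gives (1, -1, 1).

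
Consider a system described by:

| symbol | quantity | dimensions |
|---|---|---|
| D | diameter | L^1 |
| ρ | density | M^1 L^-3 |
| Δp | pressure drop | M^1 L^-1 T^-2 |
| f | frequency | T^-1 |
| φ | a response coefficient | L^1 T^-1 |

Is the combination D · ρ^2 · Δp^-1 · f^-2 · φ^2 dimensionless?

no

Sum the exponent of each base dimension across the product:
  M: [D]_M + 2·[ρ]_M − [Δp]_M − 2·[f]_M + 2·[φ]_M = (0) + 2·(1) − (1) − 2·(0) + 2·(0) = 1
  L: [D]_L + 2·[ρ]_L − [Δp]_L − 2·[f]_L + 2·[φ]_L = (1) + 2·(-3) − (-1) − 2·(0) + 2·(1) = -2
  T: [D]_T + 2·[ρ]_T − [Δp]_T − 2·[f]_T + 2·[φ]_T = (0) + 2·(0) − (-2) − 2·(-1) + 2·(-1) = 2
Net dimensions [M L⁻² T²] ≠ [1] — not dimensionless.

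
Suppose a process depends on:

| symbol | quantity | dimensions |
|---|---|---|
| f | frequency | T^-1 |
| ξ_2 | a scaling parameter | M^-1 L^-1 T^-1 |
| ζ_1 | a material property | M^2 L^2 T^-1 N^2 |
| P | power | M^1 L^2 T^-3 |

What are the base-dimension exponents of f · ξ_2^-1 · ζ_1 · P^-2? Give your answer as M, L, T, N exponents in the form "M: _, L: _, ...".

M: 1, L: -1, T: 5, N: 2

Collect each base-dimension exponent across the product:
  M: (0) − (-1) + (2) − 2·(1) = 1
  L: (0) − (-1) + (2) − 2·(2) = -1
  T: (-1) − (-1) + (-1) − 2·(-3) = 5
  N: (0) − (0) + (2) − 2·(0) = 2
So the dimensions are [M L⁻¹ T⁵ N²].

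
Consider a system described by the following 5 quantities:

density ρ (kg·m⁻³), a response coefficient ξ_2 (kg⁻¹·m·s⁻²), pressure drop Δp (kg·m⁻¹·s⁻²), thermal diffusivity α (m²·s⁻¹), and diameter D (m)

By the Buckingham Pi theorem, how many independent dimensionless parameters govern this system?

2

There are 5 variables and 3 base dimensions (M, L, T).
The dimension matrix has rank 3.
Independent dimensionless groups: 5 − 3 = 2.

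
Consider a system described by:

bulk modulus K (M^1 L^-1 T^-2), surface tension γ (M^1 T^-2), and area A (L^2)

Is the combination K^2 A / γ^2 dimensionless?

yes

Sum the exponent of each base dimension across the product:
  M: 2·[K]_M − 2·[γ]_M + [A]_M = 2·(1) − 2·(1) + (0) = 0
  L: 2·[K]_L − 2·[γ]_L + [A]_L = 2·(-1) − 2·(0) + (2) = 0
  T: 2·[K]_T − 2·[γ]_T + [A]_T = 2·(-2) − 2·(-2) + (0) = 0
  Θ: 2·[K]_Θ − 2·[γ]_Θ + [A]_Θ = 2·(0) − 2·(0) + (0) = 0
All base exponents vanish — dimensionless.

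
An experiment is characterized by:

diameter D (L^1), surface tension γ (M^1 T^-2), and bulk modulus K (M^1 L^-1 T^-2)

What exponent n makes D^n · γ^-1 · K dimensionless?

1

Balance the L exponent: (1)·n from D, plus −(0) + (-1) = -1 from the rest, must sum to zero.
n − 1 = 0, so n = 1.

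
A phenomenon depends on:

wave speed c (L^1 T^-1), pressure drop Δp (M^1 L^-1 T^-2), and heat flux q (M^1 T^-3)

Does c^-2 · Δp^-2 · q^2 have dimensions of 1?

yes

Sum the exponent of each base dimension across the product:
  M: −2·[c]_M − 2·[Δp]_M + 2·[q]_M = −2·(0) − 2·(1) + 2·(1) = 0
  L: −2·[c]_L − 2·[Δp]_L + 2·[q]_L = −2·(1) − 2·(-1) + 2·(0) = 0
  T: −2·[c]_T − 2·[Δp]_T + 2·[q]_T = −2·(-1) − 2·(-2) + 2·(-3) = 0
All base exponents vanish — dimensionless.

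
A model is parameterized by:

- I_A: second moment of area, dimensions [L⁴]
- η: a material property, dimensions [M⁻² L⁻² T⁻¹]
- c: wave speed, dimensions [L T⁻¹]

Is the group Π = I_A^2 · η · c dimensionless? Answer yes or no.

no

Sum the exponent of each base dimension across the product:
  M: 2·[I_A]_M + [η]_M + [c]_M = 2·(0) + (-2) + (0) = -2
  L: 2·[I_A]_L + [η]_L + [c]_L = 2·(4) + (-2) + (1) = 7
  T: 2·[I_A]_T + [η]_T + [c]_T = 2·(0) + (-1) + (-1) = -2
Net dimensions [M⁻² L⁷ T⁻²] ≠ [1] — not dimensionless.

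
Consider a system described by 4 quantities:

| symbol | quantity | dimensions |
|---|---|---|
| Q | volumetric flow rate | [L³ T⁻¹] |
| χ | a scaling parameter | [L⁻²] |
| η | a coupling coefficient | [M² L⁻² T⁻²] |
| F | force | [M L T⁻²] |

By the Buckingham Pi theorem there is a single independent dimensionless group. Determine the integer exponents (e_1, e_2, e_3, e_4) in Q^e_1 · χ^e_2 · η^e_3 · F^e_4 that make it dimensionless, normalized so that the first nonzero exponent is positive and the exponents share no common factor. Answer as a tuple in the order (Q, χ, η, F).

(2, 1, 1, -2)

M: e_1·(0) + e_2·(0) + e_3·(2) + e_4·(1) = 0
L: e_1·(3) + e_2·(-2) + e_3·(-2) + e_4·(1) = 0
T: e_1·(-1) + e_2·(0) + e_3·(-2) + e_4·(-2) = 0
Solving this homogeneous linear system for the smallest-integer solution (first nonzero entry positive) gives (2, 1, 1, -2).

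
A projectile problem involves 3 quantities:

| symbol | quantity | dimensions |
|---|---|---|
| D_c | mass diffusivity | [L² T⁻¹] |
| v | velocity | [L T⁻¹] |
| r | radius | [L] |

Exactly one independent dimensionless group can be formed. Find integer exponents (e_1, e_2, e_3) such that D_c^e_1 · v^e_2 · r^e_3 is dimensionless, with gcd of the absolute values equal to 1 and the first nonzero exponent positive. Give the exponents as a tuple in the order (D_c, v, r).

L: e_1·(2) + e_2·(1) + e_3·(1) = 0
T: e_1·(-1) + e_2·(-1) + e_3·(0) = 0
Solving this homogeneous linear system for the smallest-integer solution (first nonzero entry positive) gives (1, -1, -1).

(1, -1, -1)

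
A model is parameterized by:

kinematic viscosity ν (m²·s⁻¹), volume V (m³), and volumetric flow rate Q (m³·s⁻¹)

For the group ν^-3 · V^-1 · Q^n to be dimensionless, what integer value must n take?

3

Balance the L exponent: (3)·n from Q, plus −3·(2) − (3) = -9 from the rest, must sum to zero.
3n − 9 = 0, so n = 3.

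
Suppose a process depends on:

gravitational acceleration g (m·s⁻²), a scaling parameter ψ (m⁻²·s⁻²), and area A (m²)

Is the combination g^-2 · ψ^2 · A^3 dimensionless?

Sum the exponent of each base dimension across the product:
  L: −2·[g]_L + 2·[ψ]_L + 3·[A]_L = −2·(1) + 2·(-2) + 3·(2) = 0
  T: −2·[g]_T + 2·[ψ]_T + 3·[A]_T = −2·(-2) + 2·(-2) + 3·(0) = 0
All base exponents vanish — dimensionless.

yes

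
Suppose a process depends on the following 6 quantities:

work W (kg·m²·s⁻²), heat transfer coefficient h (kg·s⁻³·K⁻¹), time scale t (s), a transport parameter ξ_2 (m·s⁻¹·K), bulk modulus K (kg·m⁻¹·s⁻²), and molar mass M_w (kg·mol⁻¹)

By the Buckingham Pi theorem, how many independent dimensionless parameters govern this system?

1

There are 6 variables and 5 base dimensions (M, L, T, Θ, N).
The dimension matrix has rank 5.
Independent dimensionless groups: 6 − 5 = 1.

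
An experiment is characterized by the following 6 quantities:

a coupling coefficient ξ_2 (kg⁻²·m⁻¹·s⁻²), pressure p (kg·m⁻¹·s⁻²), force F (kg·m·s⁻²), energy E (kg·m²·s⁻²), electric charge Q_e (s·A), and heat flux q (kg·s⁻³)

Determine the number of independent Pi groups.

There are 6 variables and 4 base dimensions (M, L, T, I).
The dimension matrix has rank 4.
Independent dimensionless groups: 6 − 4 = 2.

2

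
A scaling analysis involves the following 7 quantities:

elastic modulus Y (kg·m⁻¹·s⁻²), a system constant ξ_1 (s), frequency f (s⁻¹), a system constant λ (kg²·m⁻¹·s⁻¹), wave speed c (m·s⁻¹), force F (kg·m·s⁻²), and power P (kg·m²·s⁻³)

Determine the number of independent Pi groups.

There are 7 variables and 3 base dimensions (M, L, T).
The dimension matrix has rank 3.
Independent dimensionless groups: 7 − 3 = 4.

4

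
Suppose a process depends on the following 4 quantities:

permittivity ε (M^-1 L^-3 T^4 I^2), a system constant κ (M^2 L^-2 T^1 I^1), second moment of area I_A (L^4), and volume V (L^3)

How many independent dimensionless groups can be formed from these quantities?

1

There are 4 variables and 4 base dimensions (M, L, T, I).
The dimension matrix has rank 3 (less than 4: the dimension vectors are linearly dependent).
Independent dimensionless groups: 4 − 3 = 1.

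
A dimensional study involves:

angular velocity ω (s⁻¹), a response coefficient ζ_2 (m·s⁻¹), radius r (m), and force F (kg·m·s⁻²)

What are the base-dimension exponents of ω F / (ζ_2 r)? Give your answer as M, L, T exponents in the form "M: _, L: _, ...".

Collect each base-dimension exponent across the product:
  M: (0) − (0) − (0) + (1) = 1
  L: (0) − (1) − (1) + (1) = -1
  T: (-1) − (-1) − (0) + (-2) = -2
So the dimensions are [M L⁻¹ T⁻²].

M: 1, L: -1, T: -2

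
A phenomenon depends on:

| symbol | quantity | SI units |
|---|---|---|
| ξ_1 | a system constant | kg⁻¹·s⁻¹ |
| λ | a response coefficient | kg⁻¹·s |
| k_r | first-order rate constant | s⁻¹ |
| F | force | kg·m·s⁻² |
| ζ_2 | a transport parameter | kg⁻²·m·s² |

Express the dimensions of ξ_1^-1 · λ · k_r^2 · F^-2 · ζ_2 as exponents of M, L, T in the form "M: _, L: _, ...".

M: -4, L: -1, T: 6

Collect each base-dimension exponent across the product:
  M: −(-1) + (-1) + 2·(0) − 2·(1) + (-2) = -4
  L: −(0) + (0) + 2·(0) − 2·(1) + (1) = -1
  T: −(-1) + (1) + 2·(-1) − 2·(-2) + (2) = 6
So the dimensions are [M⁻⁴ L⁻¹ T⁶].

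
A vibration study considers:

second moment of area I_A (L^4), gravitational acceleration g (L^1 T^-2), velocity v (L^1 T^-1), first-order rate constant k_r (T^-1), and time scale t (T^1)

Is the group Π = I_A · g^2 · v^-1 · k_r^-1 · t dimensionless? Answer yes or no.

no

Sum the exponent of each base dimension across the product:
  L: [I_A]_L + 2·[g]_L − [v]_L − [k_r]_L + [t]_L = (4) + 2·(1) − (1) − (0) + (0) = 5
  T: [I_A]_T + 2·[g]_T − [v]_T − [k_r]_T + [t]_T = (0) + 2·(-2) − (-1) − (-1) + (1) = -1
Net dimensions [L⁵ T⁻¹] ≠ [1] — not dimensionless.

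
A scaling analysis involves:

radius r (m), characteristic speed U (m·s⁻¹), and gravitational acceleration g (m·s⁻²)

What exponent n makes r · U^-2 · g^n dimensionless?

Balance the L exponent: (1)·n from g, plus (1) − 2·(1) = -1 from the rest, must sum to zero.
n − 1 = 0, so n = 1.

1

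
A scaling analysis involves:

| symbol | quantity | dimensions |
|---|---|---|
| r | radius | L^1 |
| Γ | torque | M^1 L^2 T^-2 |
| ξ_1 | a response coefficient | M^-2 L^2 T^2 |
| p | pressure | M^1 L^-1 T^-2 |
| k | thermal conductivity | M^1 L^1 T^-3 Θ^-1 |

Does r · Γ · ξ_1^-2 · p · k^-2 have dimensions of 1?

no

Sum the exponent of each base dimension across the product:
  M: [r]_M + [Γ]_M − 2·[ξ_1]_M + [p]_M − 2·[k]_M = (0) + (1) − 2·(-2) + (1) − 2·(1) = 4
  L: [r]_L + [Γ]_L − 2·[ξ_1]_L + [p]_L − 2·[k]_L = (1) + (2) − 2·(2) + (-1) − 2·(1) = -4
  T: [r]_T + [Γ]_T − 2·[ξ_1]_T + [p]_T − 2·[k]_T = (0) + (-2) − 2·(2) + (-2) − 2·(-3) = -2
  Θ: [r]_Θ + [Γ]_Θ − 2·[ξ_1]_Θ + [p]_Θ − 2·[k]_Θ = (0) + (0) − 2·(0) + (0) − 2·(-1) = 2
Net dimensions [M⁴ L⁻⁴ T⁻² Θ²] ≠ [1] — not dimensionless.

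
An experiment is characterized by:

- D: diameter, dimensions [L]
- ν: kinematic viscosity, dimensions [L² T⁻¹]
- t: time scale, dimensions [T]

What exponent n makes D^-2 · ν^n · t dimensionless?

Balance the L exponent: (2)·n from ν, plus −2·(1) + (0) = -2 from the rest, must sum to zero.
2n − 2 = 0, so n = 1.

1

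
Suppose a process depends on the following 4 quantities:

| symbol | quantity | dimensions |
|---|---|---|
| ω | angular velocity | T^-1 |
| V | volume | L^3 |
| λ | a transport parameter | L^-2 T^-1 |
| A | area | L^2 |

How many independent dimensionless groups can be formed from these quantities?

2

There are 4 variables and 2 base dimensions (L, T).
The dimension matrix has rank 2.
Independent dimensionless groups: 4 − 2 = 2.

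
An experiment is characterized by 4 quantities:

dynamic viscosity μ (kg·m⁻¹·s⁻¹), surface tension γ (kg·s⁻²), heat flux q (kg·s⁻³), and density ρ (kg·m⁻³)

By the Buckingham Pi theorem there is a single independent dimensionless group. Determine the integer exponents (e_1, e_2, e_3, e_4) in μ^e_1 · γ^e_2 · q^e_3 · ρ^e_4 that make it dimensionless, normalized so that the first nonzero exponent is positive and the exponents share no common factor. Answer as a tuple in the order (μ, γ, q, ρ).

M: e_1·(1) + e_2·(1) + e_3·(1) + e_4·(1) = 0
L: e_1·(-1) + e_2·(0) + e_3·(0) + e_4·(-3) = 0
T: e_1·(-1) + e_2·(-2) + e_3·(-3) + e_4·(0) = 0
Solving this homogeneous linear system for the smallest-integer solution (first nonzero entry positive) gives (3, -3, 1, -1).

(3, -3, 1, -1)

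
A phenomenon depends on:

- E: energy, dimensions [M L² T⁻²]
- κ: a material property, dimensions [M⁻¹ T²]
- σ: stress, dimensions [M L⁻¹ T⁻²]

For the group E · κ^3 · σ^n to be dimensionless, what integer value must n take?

Balance the M exponent: (1)·n from σ, plus (1) + 3·(-1) = -2 from the rest, must sum to zero.
n − 2 = 0, so n = 2.

2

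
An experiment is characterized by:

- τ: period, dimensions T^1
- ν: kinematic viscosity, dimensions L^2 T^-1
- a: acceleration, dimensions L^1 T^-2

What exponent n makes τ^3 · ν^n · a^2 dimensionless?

-1

Balance the L exponent: (2)·n from ν, plus 3·(0) + 2·(1) = 2 from the rest, must sum to zero.
2n + 2 = 0, so n = -1.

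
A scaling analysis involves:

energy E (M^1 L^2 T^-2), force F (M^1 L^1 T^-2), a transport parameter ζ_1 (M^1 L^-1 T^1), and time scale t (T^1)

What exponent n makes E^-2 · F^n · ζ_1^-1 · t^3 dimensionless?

Balance the M exponent: (1)·n from F, plus −2·(1) − (1) + 3·(0) = -3 from the rest, must sum to zero.
n − 3 = 0, so n = 3.

3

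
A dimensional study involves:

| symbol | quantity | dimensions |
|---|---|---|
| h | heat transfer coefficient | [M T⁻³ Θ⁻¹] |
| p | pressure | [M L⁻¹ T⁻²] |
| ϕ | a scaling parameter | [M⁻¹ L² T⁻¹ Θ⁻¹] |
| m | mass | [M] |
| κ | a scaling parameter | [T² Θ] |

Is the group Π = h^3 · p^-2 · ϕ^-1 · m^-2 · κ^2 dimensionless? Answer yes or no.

Sum the exponent of each base dimension across the product:
  M: 3·[h]_M − 2·[p]_M − [ϕ]_M − 2·[m]_M + 2·[κ]_M = 3·(1) − 2·(1) − (-1) − 2·(1) + 2·(0) = 0
  L: 3·[h]_L − 2·[p]_L − [ϕ]_L − 2·[m]_L + 2·[κ]_L = 3·(0) − 2·(-1) − (2) − 2·(0) + 2·(0) = 0
  T: 3·[h]_T − 2·[p]_T − [ϕ]_T − 2·[m]_T + 2·[κ]_T = 3·(-3) − 2·(-2) − (-1) − 2·(0) + 2·(2) = 0
  Θ: 3·[h]_Θ − 2·[p]_Θ − [ϕ]_Θ − 2·[m]_Θ + 2·[κ]_Θ = 3·(-1) − 2·(0) − (-1) − 2·(0) + 2·(1) = 0
All base exponents vanish — dimensionless.

yes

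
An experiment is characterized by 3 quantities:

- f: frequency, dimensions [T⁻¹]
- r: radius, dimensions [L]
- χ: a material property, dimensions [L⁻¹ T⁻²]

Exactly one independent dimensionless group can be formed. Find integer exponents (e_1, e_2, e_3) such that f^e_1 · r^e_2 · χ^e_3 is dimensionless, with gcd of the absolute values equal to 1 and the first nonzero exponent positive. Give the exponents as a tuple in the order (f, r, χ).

L: e_1·(0) + e_2·(1) + e_3·(-1) = 0
T: e_1·(-1) + e_2·(0) + e_3·(-2) = 0
Solving this homogeneous linear system for the smallest-integer solution (first nonzero entry positive) gives (2, -1, -1).

(2, -1, -1)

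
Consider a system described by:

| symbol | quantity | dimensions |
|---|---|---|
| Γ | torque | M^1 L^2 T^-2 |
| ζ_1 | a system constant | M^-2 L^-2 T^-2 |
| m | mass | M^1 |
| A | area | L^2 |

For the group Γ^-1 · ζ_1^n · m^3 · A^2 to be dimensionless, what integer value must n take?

1

Balance the M exponent: (-2)·n from ζ_1, plus −(1) + 3·(1) + 2·(0) = 2 from the rest, must sum to zero.
-2n + 2 = 0, so n = 1.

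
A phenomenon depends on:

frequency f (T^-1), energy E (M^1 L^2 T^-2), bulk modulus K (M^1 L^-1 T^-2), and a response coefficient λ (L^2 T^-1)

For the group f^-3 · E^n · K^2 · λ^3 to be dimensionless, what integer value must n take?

Balance the M exponent: (1)·n from E, plus −3·(0) + 2·(1) + 3·(0) = 2 from the rest, must sum to zero.
n + 2 = 0, so n = -2.

-2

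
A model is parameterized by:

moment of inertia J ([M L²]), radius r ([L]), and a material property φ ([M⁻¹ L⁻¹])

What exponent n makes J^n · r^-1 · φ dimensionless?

Balance the M exponent: (1)·n from J, plus −(0) + (-1) = -1 from the rest, must sum to zero.
n − 1 = 0, so n = 1.

1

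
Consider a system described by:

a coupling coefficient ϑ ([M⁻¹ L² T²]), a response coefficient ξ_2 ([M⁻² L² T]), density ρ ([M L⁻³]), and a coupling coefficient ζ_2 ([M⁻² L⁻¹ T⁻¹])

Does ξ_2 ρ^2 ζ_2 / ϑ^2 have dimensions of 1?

no

Sum the exponent of each base dimension across the product:
  M: −2·[ϑ]_M + [ξ_2]_M + 2·[ρ]_M + [ζ_2]_M = −2·(-1) + (-2) + 2·(1) + (-2) = 0
  L: −2·[ϑ]_L + [ξ_2]_L + 2·[ρ]_L + [ζ_2]_L = −2·(2) + (2) + 2·(-3) + (-1) = -9
  T: −2·[ϑ]_T + [ξ_2]_T + 2·[ρ]_T + [ζ_2]_T = −2·(2) + (1) + 2·(0) + (-1) = -4
Net dimensions [L⁻⁹ T⁻⁴] ≠ [1] — not dimensionless.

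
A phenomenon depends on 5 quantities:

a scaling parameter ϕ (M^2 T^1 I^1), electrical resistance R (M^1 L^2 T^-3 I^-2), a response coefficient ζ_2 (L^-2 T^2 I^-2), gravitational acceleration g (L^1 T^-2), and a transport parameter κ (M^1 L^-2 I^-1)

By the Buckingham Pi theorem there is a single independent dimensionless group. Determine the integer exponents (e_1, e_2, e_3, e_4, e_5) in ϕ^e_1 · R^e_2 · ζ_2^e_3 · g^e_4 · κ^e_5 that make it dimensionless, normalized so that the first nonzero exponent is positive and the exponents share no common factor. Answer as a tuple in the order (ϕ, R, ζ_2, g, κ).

(1, -1, 2, 4, -1)

M: e_1·(2) + e_2·(1) + e_3·(0) + e_4·(0) + e_5·(1) = 0
L: e_1·(0) + e_2·(2) + e_3·(-2) + e_4·(1) + e_5·(-2) = 0
T: e_1·(1) + e_2·(-3) + e_3·(2) + e_4·(-2) + e_5·(0) = 0
I: e_1·(1) + e_2·(-2) + e_3·(-2) + e_4·(0) + e_5·(-1) = 0
Solving this homogeneous linear system for the smallest-integer solution (first nonzero entry positive) gives (1, -1, 2, 4, -1).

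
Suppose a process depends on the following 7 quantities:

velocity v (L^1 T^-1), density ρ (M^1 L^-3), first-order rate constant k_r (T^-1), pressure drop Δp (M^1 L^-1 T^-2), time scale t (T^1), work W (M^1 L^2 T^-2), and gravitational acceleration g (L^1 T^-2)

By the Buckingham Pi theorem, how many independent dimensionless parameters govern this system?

There are 7 variables and 3 base dimensions (M, L, T).
The dimension matrix has rank 3.
Independent dimensionless groups: 7 − 3 = 4.

4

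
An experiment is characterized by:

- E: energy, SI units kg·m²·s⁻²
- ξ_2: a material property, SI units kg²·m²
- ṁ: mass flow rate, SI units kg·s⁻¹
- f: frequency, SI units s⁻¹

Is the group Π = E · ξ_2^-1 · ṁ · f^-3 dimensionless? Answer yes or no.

Sum the exponent of each base dimension across the product:
  M: [E]_M − [ξ_2]_M + [ṁ]_M − 3·[f]_M = (1) − (2) + (1) − 3·(0) = 0
  L: [E]_L − [ξ_2]_L + [ṁ]_L − 3·[f]_L = (2) − (2) + (0) − 3·(0) = 0
  T: [E]_T − [ξ_2]_T + [ṁ]_T − 3·[f]_T = (-2) − (0) + (-1) − 3·(-1) = 0
All base exponents vanish — dimensionless.

yes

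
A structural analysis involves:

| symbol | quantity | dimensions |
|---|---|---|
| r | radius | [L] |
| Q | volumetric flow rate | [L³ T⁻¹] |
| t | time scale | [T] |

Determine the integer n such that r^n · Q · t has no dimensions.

Balance the L exponent: (1)·n from r, plus (3) + (0) = 3 from the rest, must sum to zero.
n + 3 = 0, so n = -3.

-3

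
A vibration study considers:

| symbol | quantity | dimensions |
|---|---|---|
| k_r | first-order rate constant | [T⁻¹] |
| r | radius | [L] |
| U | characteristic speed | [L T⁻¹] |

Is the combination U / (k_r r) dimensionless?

yes

Sum the exponent of each base dimension across the product:
  L: −[k_r]_L − [r]_L + [U]_L = −(0) − (1) + (1) = 0
  T: −[k_r]_T − [r]_T + [U]_T = −(-1) − (0) + (-1) = 0
All base exponents vanish — dimensionless.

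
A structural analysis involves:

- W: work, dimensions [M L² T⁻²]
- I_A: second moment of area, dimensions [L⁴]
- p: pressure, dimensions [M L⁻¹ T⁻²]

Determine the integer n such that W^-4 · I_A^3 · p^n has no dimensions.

Balance the M exponent: (1)·n from p, plus −4·(1) + 3·(0) = -4 from the rest, must sum to zero.
n − 4 = 0, so n = 4.

4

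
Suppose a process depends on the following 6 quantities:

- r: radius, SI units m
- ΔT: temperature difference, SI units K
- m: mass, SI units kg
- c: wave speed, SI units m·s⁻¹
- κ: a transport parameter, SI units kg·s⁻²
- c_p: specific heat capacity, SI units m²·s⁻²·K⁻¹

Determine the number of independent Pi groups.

2

There are 6 variables and 4 base dimensions (M, L, T, Θ).
The dimension matrix has rank 4.
Independent dimensionless groups: 6 − 4 = 2.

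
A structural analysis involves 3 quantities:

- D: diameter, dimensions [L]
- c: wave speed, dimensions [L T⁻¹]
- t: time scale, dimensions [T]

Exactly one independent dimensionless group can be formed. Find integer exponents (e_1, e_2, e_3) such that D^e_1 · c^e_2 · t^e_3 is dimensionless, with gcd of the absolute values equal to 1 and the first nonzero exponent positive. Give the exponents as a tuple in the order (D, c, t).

(1, -1, -1)

L: e_1·(1) + e_2·(1) + e_3·(0) = 0
T: e_1·(0) + e_2·(-1) + e_3·(1) = 0
Solving this homogeneous linear system for the smallest-integer solution (first nonzero entry positive) gives (1, -1, -1).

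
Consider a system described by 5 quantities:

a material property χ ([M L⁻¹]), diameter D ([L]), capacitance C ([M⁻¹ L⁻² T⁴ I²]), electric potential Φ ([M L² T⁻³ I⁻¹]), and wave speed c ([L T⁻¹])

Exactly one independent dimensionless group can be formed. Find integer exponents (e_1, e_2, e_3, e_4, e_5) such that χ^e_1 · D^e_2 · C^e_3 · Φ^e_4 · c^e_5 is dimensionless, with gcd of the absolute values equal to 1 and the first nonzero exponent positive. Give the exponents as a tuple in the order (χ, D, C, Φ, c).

M: e_1·(1) + e_2·(0) + e_3·(-1) + e_4·(1) + e_5·(0) = 0
L: e_1·(-1) + e_2·(1) + e_3·(-2) + e_4·(2) + e_5·(1) = 0
T: e_1·(0) + e_2·(0) + e_3·(4) + e_4·(-3) + e_5·(-1) = 0
I: e_1·(0) + e_2·(0) + e_3·(2) + e_4·(-1) + e_5·(0) = 0
Solving this homogeneous linear system for the smallest-integer solution (first nonzero entry positive) gives (1, 1, -1, -2, 2).

(1, 1, -1, -2, 2)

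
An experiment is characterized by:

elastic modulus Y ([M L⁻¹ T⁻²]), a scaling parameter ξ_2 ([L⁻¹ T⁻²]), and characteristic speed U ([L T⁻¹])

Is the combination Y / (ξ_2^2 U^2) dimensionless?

no

Sum the exponent of each base dimension across the product:
  M: [Y]_M − 2·[ξ_2]_M − 2·[U]_M = (1) − 2·(0) − 2·(0) = 1
  L: [Y]_L − 2·[ξ_2]_L − 2·[U]_L = (-1) − 2·(-1) − 2·(1) = -1
  T: [Y]_T − 2·[ξ_2]_T − 2·[U]_T = (-2) − 2·(-2) − 2·(-1) = 4
Net dimensions [M L⁻¹ T⁴] ≠ [1] — not dimensionless.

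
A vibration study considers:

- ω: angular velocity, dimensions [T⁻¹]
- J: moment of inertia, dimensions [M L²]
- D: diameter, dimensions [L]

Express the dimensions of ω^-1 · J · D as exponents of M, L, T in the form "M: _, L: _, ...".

Collect each base-dimension exponent across the product:
  M: −(0) + (1) + (0) = 1
  L: −(0) + (2) + (1) = 3
  T: −(-1) + (0) + (0) = 1
So the dimensions are [M L³ T].

M: 1, L: 3, T: 1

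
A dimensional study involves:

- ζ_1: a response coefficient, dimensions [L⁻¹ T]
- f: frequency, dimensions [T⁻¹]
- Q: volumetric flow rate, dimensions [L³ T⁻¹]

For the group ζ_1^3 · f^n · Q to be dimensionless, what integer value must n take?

Balance the T exponent: (-1)·n from f, plus 3·(1) + (-1) = 2 from the rest, must sum to zero.
−n + 2 = 0, so n = 2.

2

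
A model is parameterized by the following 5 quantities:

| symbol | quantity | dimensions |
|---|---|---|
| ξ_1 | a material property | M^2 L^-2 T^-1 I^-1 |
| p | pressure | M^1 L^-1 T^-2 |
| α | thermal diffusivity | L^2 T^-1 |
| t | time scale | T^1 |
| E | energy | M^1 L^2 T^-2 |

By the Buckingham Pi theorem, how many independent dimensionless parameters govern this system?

1

There are 5 variables and 4 base dimensions (M, L, T, I).
The dimension matrix has rank 4.
Independent dimensionless groups: 5 − 4 = 1.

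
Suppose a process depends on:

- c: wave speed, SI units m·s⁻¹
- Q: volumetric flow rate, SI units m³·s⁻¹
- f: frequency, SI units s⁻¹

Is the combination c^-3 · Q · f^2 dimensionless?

yes

Sum the exponent of each base dimension across the product:
  M: −3·[c]_M + [Q]_M + 2·[f]_M = −3·(0) + (0) + 2·(0) = 0
  L: −3·[c]_L + [Q]_L + 2·[f]_L = −3·(1) + (3) + 2·(0) = 0
  T: −3·[c]_T + [Q]_T + 2·[f]_T = −3·(-1) + (-1) + 2·(-1) = 0
All base exponents vanish — dimensionless.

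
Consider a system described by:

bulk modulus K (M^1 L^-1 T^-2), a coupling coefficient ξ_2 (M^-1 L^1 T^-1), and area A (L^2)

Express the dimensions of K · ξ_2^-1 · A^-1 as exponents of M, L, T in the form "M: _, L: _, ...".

Collect each base-dimension exponent across the product:
  M: (1) − (-1) − (0) = 2
  L: (-1) − (1) − (2) = -4
  T: (-2) − (-1) − (0) = -1
So the dimensions are [M² L⁻⁴ T⁻¹].

M: 2, L: -4, T: -1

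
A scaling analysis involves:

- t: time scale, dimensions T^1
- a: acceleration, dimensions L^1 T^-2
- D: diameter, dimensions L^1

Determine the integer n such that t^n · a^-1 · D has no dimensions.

-2

Balance the T exponent: (1)·n from t, plus −(-2) + (0) = 2 from the rest, must sum to zero.
n + 2 = 0, so n = -2.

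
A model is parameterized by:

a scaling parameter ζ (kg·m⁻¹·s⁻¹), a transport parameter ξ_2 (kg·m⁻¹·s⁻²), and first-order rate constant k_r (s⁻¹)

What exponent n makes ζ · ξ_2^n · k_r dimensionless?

-1

Balance the M exponent: (1)·n from ξ_2, plus (1) + (0) = 1 from the rest, must sum to zero.
n + 1 = 0, so n = -1.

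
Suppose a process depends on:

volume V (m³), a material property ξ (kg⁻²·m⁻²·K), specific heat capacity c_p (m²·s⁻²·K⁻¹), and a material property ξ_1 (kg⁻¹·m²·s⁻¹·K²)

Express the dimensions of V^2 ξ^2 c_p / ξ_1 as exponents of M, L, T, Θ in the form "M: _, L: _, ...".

Collect each base-dimension exponent across the product:
  M: 2·(0) + 2·(-2) + (0) − (-1) = -3
  L: 2·(3) + 2·(-2) + (2) − (2) = 2
  T: 2·(0) + 2·(0) + (-2) − (-1) = -1
  Θ: 2·(0) + 2·(1) + (-1) − (2) = -1
So the dimensions are [M⁻³ L² T⁻¹ Θ⁻¹].

M: -3, L: 2, T: -1, Θ: -1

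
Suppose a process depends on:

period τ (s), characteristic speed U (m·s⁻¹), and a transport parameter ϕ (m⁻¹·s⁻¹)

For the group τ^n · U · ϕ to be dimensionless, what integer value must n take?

Balance the T exponent: (1)·n from τ, plus (-1) + (-1) = -2 from the rest, must sum to zero.
n − 2 = 0, so n = 2.

2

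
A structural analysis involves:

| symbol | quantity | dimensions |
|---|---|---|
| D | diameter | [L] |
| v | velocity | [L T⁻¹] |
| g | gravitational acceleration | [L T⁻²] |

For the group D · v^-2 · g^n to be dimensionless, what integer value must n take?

Balance the L exponent: (1)·n from g, plus (1) − 2·(1) = -1 from the rest, must sum to zero.
n − 1 = 0, so n = 1.

1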